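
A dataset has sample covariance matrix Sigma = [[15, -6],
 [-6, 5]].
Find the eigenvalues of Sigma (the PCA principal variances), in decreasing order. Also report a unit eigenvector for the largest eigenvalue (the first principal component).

Step 1 — characteristic polynomial of 2×2 Sigma:
  det(Sigma - λI) = λ² - trace · λ + det = 0.
  trace = 15 + 5 = 20, det = 15·5 - (-6)² = 39.
Step 2 — discriminant:
  Δ = trace² - 4·det = 400 - 156 = 244.
Step 3 — eigenvalues:
  λ = (trace ± √Δ)/2 = (20 ± 15.6205)/2,
  λ_1 = 17.8102,  λ_2 = 2.1898.

Step 4 — unit eigenvector for λ_1: solve (Sigma - λ_1 I)v = 0. First row:
  (15 - 17.8102)·v_x + (-6)·v_y = 0, i.e. (-2.8102)·v_x + (-6)·v_y = 0,
  so v ∝ (b, λ_1 - a) = (-6, 2.8102); multiply by -1 so the first entry is positive: u = (6, -2.8102).
  ||u|| = √((6)² + (-2.8102)²) = √(43.8975) ≈ 6.6255,
  v_1 = u/||u|| ≈ (0.9056, -0.4242) (||v_1|| = 1).

λ_1 = 17.8102,  λ_2 = 2.1898;  v_1 ≈ (0.9056, -0.4242)


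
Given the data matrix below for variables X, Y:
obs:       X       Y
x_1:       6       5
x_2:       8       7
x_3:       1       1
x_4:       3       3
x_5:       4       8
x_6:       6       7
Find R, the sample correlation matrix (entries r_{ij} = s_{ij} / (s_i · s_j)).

Step 1 — column means:
  mean(X) = (6 + 8 + 1 + 3 + 4 + 6) / 6 = 28/6 = 4.6667
  mean(Y) = (5 + 7 + 1 + 3 + 8 + 7) / 6 = 31/6 = 5.1667

Step 2 — sample variances and covariances s[i,j] = (1/(n-1)) · Σ_k (x_{k,i} - mean_i) · (x_{k,j} - mean_j), with n-1 = 5:
  s[X,X] = ((1.3333)·(1.3333) + (3.3333)·(3.3333) + (-3.6667)·(-3.6667) + (-1.6667)·(-1.6667) + (-0.6667)·(-0.6667) + (1.3333)·(1.3333)) / 5 = 31.3333/5 = 6.2667
  s[X,Y] = ((1.3333)·(-0.1667) + (3.3333)·(1.8333) + (-3.6667)·(-4.1667) + (-1.6667)·(-2.1667) + (-0.6667)·(2.8333) + (1.3333)·(1.8333)) / 5 = 25.3333/5 = 5.0667
  s[Y,Y] = ((-0.1667)·(-0.1667) + (1.8333)·(1.8333) + (-4.1667)·(-4.1667) + (-2.1667)·(-2.1667) + (2.8333)·(2.8333) + (1.8333)·(1.8333)) / 5 = 36.8333/5 = 7.3667
  Sample standard deviations s_i = √(s[i,i]):
  s(X) = √(6.2667) = 2.5033
  s(Y) = √(7.3667) = 2.7142

Step 3 — r_{ij} = s_{ij} / (s_i · s_j):
  r[X,X] = 1 (diagonal).
  r[X,Y] = 5.0667 / (2.5033 · 2.7142) = 5.0667 / 6.7944 = 0.7457
  r[Y,Y] = 1 (diagonal).

R is symmetric with unit diagonal. Assembling:

R = [[1, 0.7457],
 [0.7457, 1]]


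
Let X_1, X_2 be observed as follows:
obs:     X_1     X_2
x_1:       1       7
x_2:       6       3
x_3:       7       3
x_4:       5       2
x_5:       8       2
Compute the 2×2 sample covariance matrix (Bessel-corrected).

Step 1 — column means:
  mean(X_1) = (1 + 6 + 7 + 5 + 8) / 5 = 27/5 = 5.4
  mean(X_2) = (7 + 3 + 3 + 2 + 2) / 5 = 17/5 = 3.4

Step 2 — sample covariance S[i,j] = (1/(n-1)) · Σ_k (x_{k,i} - mean_i) · (x_{k,j} - mean_j), with n-1 = 4.
  S[X_1,X_1] = ((-4.4)·(-4.4) + (0.6)·(0.6) + (1.6)·(1.6) + (-0.4)·(-0.4) + (2.6)·(2.6)) / 4 = 29.2/4 = 7.3
  S[X_1,X_2] = ((-4.4)·(3.6) + (0.6)·(-0.4) + (1.6)·(-0.4) + (-0.4)·(-1.4) + (2.6)·(-1.4)) / 4 = -19.8/4 = -4.95
  S[X_2,X_2] = ((3.6)·(3.6) + (-0.4)·(-0.4) + (-0.4)·(-0.4) + (-1.4)·(-1.4) + (-1.4)·(-1.4)) / 4 = 17.2/4 = 4.3

S is symmetric (S[j,i] = S[i,j]). Assembling:

S = [[7.3, -4.95],
 [-4.95, 4.3]]


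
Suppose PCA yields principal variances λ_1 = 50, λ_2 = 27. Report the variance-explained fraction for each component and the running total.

Step 1 — total variance = trace(Sigma) = Σ λ_i = 50 + 27 = 77.

Step 2 — fraction explained by component i = λ_i / Σ λ:
  PC1: 50/77 = 0.6494
  PC2: 27/77 = 0.3506

Step 3 — cumulative fraction after k components = (λ_1 + ... + λ_k) / Σ λ:
  k = 1: 50/77 = 0.6494
  k = 2: (50 + 27)/77 = 77/77 = 1

Summary (fraction, with percent):

explained: PC1 0.6494 (64.94%), PC2 0.3506 (35.06%);  cumulative: 0.6494, 1


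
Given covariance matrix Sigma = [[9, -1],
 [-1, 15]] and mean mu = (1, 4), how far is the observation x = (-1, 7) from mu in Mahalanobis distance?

Step 1 — centre the observation: (x - mu) = (-2, 3).

Step 2 — invert Sigma. det(Sigma) = 9·15 - (-1)² = 134.
  Sigma^{-1} = (1/det) · [[d, -b], [-b, a]] = [[0.1119, 0.0075],
 [0.0075, 0.0672]].

Step 3 — form the quadratic (x - mu)^T · Sigma^{-1} · (x - mu):
  Sigma^{-1} · (x - mu) = (-0.2015, 0.1866).
  (x - mu)^T · [Sigma^{-1} · (x - mu)] = (-2)·(-0.2015) + (3)·(0.1866) = 0.9627.

Step 4 — take square root: d = √(0.9627) ≈ 0.9812.

d(x, mu) = √(0.9627) ≈ 0.9812


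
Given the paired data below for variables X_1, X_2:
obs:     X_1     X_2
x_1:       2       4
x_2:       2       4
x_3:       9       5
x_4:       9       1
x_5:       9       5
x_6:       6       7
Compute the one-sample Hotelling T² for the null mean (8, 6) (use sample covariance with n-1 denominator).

Step 1 — sample mean vector:
  mean(X_1) = (2 + 2 + 9 + 9 + 9 + 6) / 6 = 37/6 = 6.1667
  mean(X_2) = (4 + 4 + 5 + 1 + 5 + 7) / 6 = 26/6 = 4.3333
  x̄ = (6.1667, 4.3333),  deviation x̄ - mu_0 = (6.1667, 4.3333) - (8, 6) = (-1.8333, -1.6667).

Step 2 — sample covariance matrix, S[i,j] = (1/(n-1)) · Σ_k (x_{k,i} - mean_i) · (x_{k,j} - mean_j), divisor n-1 = 5:
  S[X_1,X_1] = ((-4.1667)·(-4.1667) + (-4.1667)·(-4.1667) + (2.8333)·(2.8333) + (2.8333)·(2.8333) + (2.8333)·(2.8333) + (-0.1667)·(-0.1667)) / 5 = 58.8333/5 = 11.7667
  S[X_1,X_2] = ((-4.1667)·(-0.3333) + (-4.1667)·(-0.3333) + (2.8333)·(0.6667) + (2.8333)·(-3.3333) + (2.8333)·(0.6667) + (-0.1667)·(2.6667)) / 5 = -3.3333/5 = -0.6667
  S[X_2,X_2] = ((-0.3333)·(-0.3333) + (-0.3333)·(-0.3333) + (0.6667)·(0.6667) + (-3.3333)·(-3.3333) + (0.6667)·(0.6667) + (2.6667)·(2.6667)) / 5 = 19.3333/5 = 3.8667
  S = [[11.7667, -0.6667],
 [-0.6667, 3.8667]].

Step 3 — invert S. det(S) = 11.7667·3.8667 - (-0.6667)² = 45.0533.
  S^{-1} = (1/det) · [[d, -b], [-b, a]] = [[0.0858, 0.0148],
 [0.0148, 0.2612]].

Step 4 — quadratic form (x̄ - mu_0)^T · S^{-1} · (x̄ - mu_0):
  S^{-1} · (x̄ - mu_0) = (-0.182, -0.4624),
  (x̄ - mu_0)^T · [...] = (-1.8333)·(-0.182) + (-1.6667)·(-0.4624) = 1.1044.

Step 5 — scale by n: T² = 6 · 1.1044 = 6.6262.

T² ≈ 6.6262


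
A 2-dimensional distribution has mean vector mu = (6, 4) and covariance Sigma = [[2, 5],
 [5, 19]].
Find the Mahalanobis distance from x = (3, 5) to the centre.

Step 1 — centre the observation: (x - mu) = (-3, 1).

Step 2 — invert Sigma. det(Sigma) = 2·19 - (5)² = 13.
  Sigma^{-1} = (1/det) · [[d, -b], [-b, a]] = [[1.4615, -0.3846],
 [-0.3846, 0.1538]].

Step 3 — form the quadratic (x - mu)^T · Sigma^{-1} · (x - mu):
  Sigma^{-1} · (x - mu) = (-4.7692, 1.3077).
  (x - mu)^T · [Sigma^{-1} · (x - mu)] = (-3)·(-4.7692) + (1)·(1.3077) = 15.6154.

Step 4 — take square root: d = √(15.6154) ≈ 3.9516.

d(x, mu) = √(15.6154) ≈ 3.9516


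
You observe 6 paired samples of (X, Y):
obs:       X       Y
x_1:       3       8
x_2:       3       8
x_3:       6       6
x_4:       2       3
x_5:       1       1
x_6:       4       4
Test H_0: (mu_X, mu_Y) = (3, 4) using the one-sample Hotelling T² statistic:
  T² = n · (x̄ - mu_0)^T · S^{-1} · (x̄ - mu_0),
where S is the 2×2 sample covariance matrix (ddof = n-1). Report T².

Step 1 — sample mean vector:
  mean(X) = (3 + 3 + 6 + 2 + 1 + 4) / 6 = 19/6 = 3.1667
  mean(Y) = (8 + 8 + 6 + 3 + 1 + 4) / 6 = 30/6 = 5
  x̄ = (3.1667, 5),  deviation x̄ - mu_0 = (3.1667, 5) - (3, 4) = (0.1667, 1).

Step 2 — sample covariance matrix, S[i,j] = (1/(n-1)) · Σ_k (x_{k,i} - mean_i) · (x_{k,j} - mean_j), divisor n-1 = 5:
  S[X,X] = ((-0.1667)·(-0.1667) + (-0.1667)·(-0.1667) + (2.8333)·(2.8333) + (-1.1667)·(-1.1667) + (-2.1667)·(-2.1667) + (0.8333)·(0.8333)) / 5 = 14.8333/5 = 2.9667
  S[X,Y] = ((-0.1667)·(3) + (-0.1667)·(3) + (2.8333)·(1) + (-1.1667)·(-2) + (-2.1667)·(-4) + (0.8333)·(-1)) / 5 = 12/5 = 2.4
  S[Y,Y] = ((3)·(3) + (3)·(3) + (1)·(1) + (-2)·(-2) + (-4)·(-4) + (-1)·(-1)) / 5 = 40/5 = 8
  S = [[2.9667, 2.4],
 [2.4, 8]].

Step 3 — invert S. det(S) = 2.9667·8 - (2.4)² = 17.9733.
  S^{-1} = (1/det) · [[d, -b], [-b, a]] = [[0.4451, -0.1335],
 [-0.1335, 0.1651]].

Step 4 — quadratic form (x̄ - mu_0)^T · S^{-1} · (x̄ - mu_0):
  S^{-1} · (x̄ - mu_0) = (-0.0593, 0.1428),
  (x̄ - mu_0)^T · [...] = (0.1667)·(-0.0593) + (1)·(0.1428) = 0.1329.

Step 5 — scale by n: T² = 6 · 0.1329 = 0.7975.

T² ≈ 0.7975


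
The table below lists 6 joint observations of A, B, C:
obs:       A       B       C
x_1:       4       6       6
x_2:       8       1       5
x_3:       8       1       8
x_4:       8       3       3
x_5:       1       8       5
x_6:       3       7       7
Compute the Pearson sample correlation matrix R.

Step 1 — column means:
  mean(A) = (4 + 8 + 8 + 8 + 1 + 3) / 6 = 32/6 = 5.3333
  mean(B) = (6 + 1 + 1 + 3 + 8 + 7) / 6 = 26/6 = 4.3333
  mean(C) = (6 + 5 + 8 + 3 + 5 + 7) / 6 = 34/6 = 5.6667

Step 2 — sample variances and covariances s[i,j] = (1/(n-1)) · Σ_k (x_{k,i} - mean_i) · (x_{k,j} - mean_j), with n-1 = 5:
  s[A,A] = ((-1.3333)·(-1.3333) + (2.6667)·(2.6667) + (2.6667)·(2.6667) + (2.6667)·(2.6667) + (-4.3333)·(-4.3333) + (-2.3333)·(-2.3333)) / 5 = 47.3333/5 = 9.4667
  s[A,B] = ((-1.3333)·(1.6667) + (2.6667)·(-3.3333) + (2.6667)·(-3.3333) + (2.6667)·(-1.3333) + (-4.3333)·(3.6667) + (-2.3333)·(2.6667)) / 5 = -45.6667/5 = -9.1333
  s[A,C] = ((-1.3333)·(0.3333) + (2.6667)·(-0.6667) + (2.6667)·(2.3333) + (2.6667)·(-2.6667) + (-4.3333)·(-0.6667) + (-2.3333)·(1.3333)) / 5 = -3.3333/5 = -0.6667
  s[B,B] = ((1.6667)·(1.6667) + (-3.3333)·(-3.3333) + (-3.3333)·(-3.3333) + (-1.3333)·(-1.3333) + (3.6667)·(3.6667) + (2.6667)·(2.6667)) / 5 = 47.3333/5 = 9.4667
  s[B,C] = ((1.6667)·(0.3333) + (-3.3333)·(-0.6667) + (-3.3333)·(2.3333) + (-1.3333)·(-2.6667) + (3.6667)·(-0.6667) + (2.6667)·(1.3333)) / 5 = -0.3333/5 = -0.0667
  s[C,C] = ((0.3333)·(0.3333) + (-0.6667)·(-0.6667) + (2.3333)·(2.3333) + (-2.6667)·(-2.6667) + (-0.6667)·(-0.6667) + (1.3333)·(1.3333)) / 5 = 15.3333/5 = 3.0667
  Sample standard deviations s_i = √(s[i,i]):
  s(A) = √(9.4667) = 3.0768
  s(B) = √(9.4667) = 3.0768
  s(C) = √(3.0667) = 1.7512

Step 3 — r_{ij} = s_{ij} / (s_i · s_j):
  r[A,A] = 1 (diagonal).
  r[A,B] = -9.1333 / (3.0768 · 3.0768) = -9.1333 / 9.4667 = -0.9648
  r[A,C] = -0.6667 / (3.0768 · 1.7512) = -0.6667 / 5.3881 = -0.1237
  r[B,B] = 1 (diagonal).
  r[B,C] = -0.0667 / (3.0768 · 1.7512) = -0.0667 / 5.3881 = -0.0124
  r[C,C] = 1 (diagonal).

R is symmetric with unit diagonal. Assembling:

R = [[1, -0.9648, -0.1237],
 [-0.9648, 1, -0.0124],
 [-0.1237, -0.0124, 1]]


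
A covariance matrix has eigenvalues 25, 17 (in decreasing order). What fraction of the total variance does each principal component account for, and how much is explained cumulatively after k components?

Step 1 — total variance = trace(Sigma) = Σ λ_i = 25 + 17 = 42.

Step 2 — fraction explained by component i = λ_i / Σ λ:
  PC1: 25/42 = 0.5952
  PC2: 17/42 = 0.4048

Step 3 — cumulative fraction after k components = (λ_1 + ... + λ_k) / Σ λ:
  k = 1: 25/42 = 0.5952
  k = 2: (25 + 17)/42 = 42/42 = 1

Summary (fraction, with percent):

explained: PC1 0.5952 (59.52%), PC2 0.4048 (40.48%);  cumulative: 0.5952, 1


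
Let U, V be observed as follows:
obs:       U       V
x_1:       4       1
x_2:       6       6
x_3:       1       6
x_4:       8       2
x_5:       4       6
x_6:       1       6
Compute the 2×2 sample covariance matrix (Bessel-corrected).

Step 1 — column means:
  mean(U) = (4 + 6 + 1 + 8 + 4 + 1) / 6 = 24/6 = 4
  mean(V) = (1 + 6 + 6 + 2 + 6 + 6) / 6 = 27/6 = 4.5

Step 2 — sample covariance S[i,j] = (1/(n-1)) · Σ_k (x_{k,i} - mean_i) · (x_{k,j} - mean_j), with n-1 = 5.
  S[U,U] = ((0)·(0) + (2)·(2) + (-3)·(-3) + (4)·(4) + (0)·(0) + (-3)·(-3)) / 5 = 38/5 = 7.6
  S[U,V] = ((0)·(-3.5) + (2)·(1.5) + (-3)·(1.5) + (4)·(-2.5) + (0)·(1.5) + (-3)·(1.5)) / 5 = -16/5 = -3.2
  S[V,V] = ((-3.5)·(-3.5) + (1.5)·(1.5) + (1.5)·(1.5) + (-2.5)·(-2.5) + (1.5)·(1.5) + (1.5)·(1.5)) / 5 = 27.5/5 = 5.5

S is symmetric (S[j,i] = S[i,j]). Assembling:

S = [[7.6, -3.2],
 [-3.2, 5.5]]


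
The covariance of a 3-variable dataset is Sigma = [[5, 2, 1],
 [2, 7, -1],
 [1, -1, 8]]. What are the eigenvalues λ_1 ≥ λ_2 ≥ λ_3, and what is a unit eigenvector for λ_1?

Step 1 — characteristic polynomial p(λ) = det(λI - Sigma) = λ³ - tr·λ² + c_1·λ - det, where tr = trace, c_1 = sum of the principal 2×2 minors, det = det(Sigma):
  tr = 5 + 7 + 8 = 20,
  c_1 = (5·7 - (2)²) + (5·8 - (1)²) + (7·8 - (-1)²) = 31 + 39 + 55 = 125,
  det = 5·(7·8 - (-1)²) - (2)·((2)·8 - (-1)·(1)) + (1)·((2)·(-1) - 7·(1)) = 5·(55) - (2)·(17) + (1)·(-9) = 232.
  So p(λ) = λ³ - 20λ² + 125λ - 232.
Step 2 — look for an integer root (rational root theorem: any rational root is an integer divisor of 232). Testing λ = 8:
  p(8) = 512 - 1280 + 1000 - 232 = 0  ✓
  Dividing out (λ - 8): p(λ) = (λ - 8)(λ² - 12λ + 29).
Step 3 — remaining eigenvalues from the quadratic λ² - 12λ + 29 = 0:
  Δ = 12² - 4·29 = 144 - 116 = 28,  λ = (12 ± √28)/2 = (12 ± 5.2915)/2 ≈ 8.6458 or 3.3542.
  Sorted: λ_1 = 8.6458,  λ_2 = 8,  λ_3 = 3.3542  (check: sum = 20 = tr ✓).

Step 4 — unit eigenvector for λ_1 ≈ 8.6458: v spans the null space of (Sigma - λ_1 I), whose rows are
  r_1 = (-3.6458, 2, 1),  r_2 = (2, -1.6458, -1),  r_3 = (1, -1, -0.6458).
  v is orthogonal to every row, so take v ∝ r_1 × r_2 = ((2)·(-1) - (1)·(-1.6458), (1)·(2) - (-3.6458)·(-1), (-3.6458)·(-1.6458) - (2)·(2)) ≈ (-0.3542, -1.6458, 2).
  Rescale (multiply by -1 so the first nonzero entry is positive): u = (0.3542, 1.6458, -2).
  ||u|| = √((0.3542)² + (1.6458)² + (-2)²) = √(6.834) ≈ 2.6142,  v_1 = u/||u|| ≈ (0.1355, 0.6295, -0.7651) (||v_1|| = 1).

λ_1 = 8.6458,  λ_2 = 8,  λ_3 = 3.3542;  v_1 ≈ (0.1355, 0.6295, -0.7651)


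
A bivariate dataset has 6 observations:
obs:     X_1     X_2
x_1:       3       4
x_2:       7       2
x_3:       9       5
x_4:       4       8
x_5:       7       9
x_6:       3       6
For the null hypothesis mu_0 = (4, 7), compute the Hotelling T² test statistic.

Step 1 — sample mean vector:
  mean(X_1) = (3 + 7 + 9 + 4 + 7 + 3) / 6 = 33/6 = 5.5
  mean(X_2) = (4 + 2 + 5 + 8 + 9 + 6) / 6 = 34/6 = 5.6667
  x̄ = (5.5, 5.6667),  deviation x̄ - mu_0 = (5.5, 5.6667) - (4, 7) = (1.5, -1.3333).

Step 2 — sample covariance matrix, S[i,j] = (1/(n-1)) · Σ_k (x_{k,i} - mean_i) · (x_{k,j} - mean_j), divisor n-1 = 5:
  S[X_1,X_1] = ((-2.5)·(-2.5) + (1.5)·(1.5) + (3.5)·(3.5) + (-1.5)·(-1.5) + (1.5)·(1.5) + (-2.5)·(-2.5)) / 5 = 31.5/5 = 6.3
  S[X_1,X_2] = ((-2.5)·(-1.6667) + (1.5)·(-3.6667) + (3.5)·(-0.6667) + (-1.5)·(2.3333) + (1.5)·(3.3333) + (-2.5)·(0.3333)) / 5 = -3/5 = -0.6
  S[X_2,X_2] = ((-1.6667)·(-1.6667) + (-3.6667)·(-3.6667) + (-0.6667)·(-0.6667) + (2.3333)·(2.3333) + (3.3333)·(3.3333) + (0.3333)·(0.3333)) / 5 = 33.3333/5 = 6.6667
  S = [[6.3, -0.6],
 [-0.6, 6.6667]].

Step 3 — invert S. det(S) = 6.3·6.6667 - (-0.6)² = 41.64.
  S^{-1} = (1/det) · [[d, -b], [-b, a]] = [[0.1601, 0.0144],
 [0.0144, 0.1513]].

Step 4 — quadratic form (x̄ - mu_0)^T · S^{-1} · (x̄ - mu_0):
  S^{-1} · (x̄ - mu_0) = (0.2209, -0.1801),
  (x̄ - mu_0)^T · [...] = (1.5)·(0.2209) + (-1.3333)·(-0.1801) = 0.5716.

Step 5 — scale by n: T² = 6 · 0.5716 = 3.4294.

T² ≈ 3.4294


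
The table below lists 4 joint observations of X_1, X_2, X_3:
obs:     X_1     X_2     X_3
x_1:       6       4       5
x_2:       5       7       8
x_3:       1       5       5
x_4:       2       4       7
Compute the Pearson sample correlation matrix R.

Step 1 — column means:
  mean(X_1) = (6 + 5 + 1 + 2) / 4 = 14/4 = 3.5
  mean(X_2) = (4 + 7 + 5 + 4) / 4 = 20/4 = 5
  mean(X_3) = (5 + 8 + 5 + 7) / 4 = 25/4 = 6.25

Step 2 — sample variances and covariances s[i,j] = (1/(n-1)) · Σ_k (x_{k,i} - mean_i) · (x_{k,j} - mean_j), with n-1 = 3:
  s[X_1,X_1] = ((2.5)·(2.5) + (1.5)·(1.5) + (-2.5)·(-2.5) + (-1.5)·(-1.5)) / 3 = 17/3 = 5.6667
  s[X_1,X_2] = ((2.5)·(-1) + (1.5)·(2) + (-2.5)·(0) + (-1.5)·(-1)) / 3 = 2/3 = 0.6667
  s[X_1,X_3] = ((2.5)·(-1.25) + (1.5)·(1.75) + (-2.5)·(-1.25) + (-1.5)·(0.75)) / 3 = 1.5/3 = 0.5
  s[X_2,X_2] = ((-1)·(-1) + (2)·(2) + (0)·(0) + (-1)·(-1)) / 3 = 6/3 = 2
  s[X_2,X_3] = ((-1)·(-1.25) + (2)·(1.75) + (0)·(-1.25) + (-1)·(0.75)) / 3 = 4/3 = 1.3333
  s[X_3,X_3] = ((-1.25)·(-1.25) + (1.75)·(1.75) + (-1.25)·(-1.25) + (0.75)·(0.75)) / 3 = 6.75/3 = 2.25
  Sample standard deviations s_i = √(s[i,i]):
  s(X_1) = √(5.6667) = 2.3805
  s(X_2) = √(2) = 1.4142
  s(X_3) = √(2.25) = 1.5

Step 3 — r_{ij} = s_{ij} / (s_i · s_j):
  r[X_1,X_1] = 1 (diagonal).
  r[X_1,X_2] = 0.6667 / (2.3805 · 1.4142) = 0.6667 / 3.3665 = 0.198
  r[X_1,X_3] = 0.5 / (2.3805 · 1.5) = 0.5 / 3.5707 = 0.14
  r[X_2,X_2] = 1 (diagonal).
  r[X_2,X_3] = 1.3333 / (1.4142 · 1.5) = 1.3333 / 2.1213 = 0.6285
  r[X_3,X_3] = 1 (diagonal).

R is symmetric with unit diagonal. Assembling:

R = [[1, 0.198, 0.14],
 [0.198, 1, 0.6285],
 [0.14, 0.6285, 1]]


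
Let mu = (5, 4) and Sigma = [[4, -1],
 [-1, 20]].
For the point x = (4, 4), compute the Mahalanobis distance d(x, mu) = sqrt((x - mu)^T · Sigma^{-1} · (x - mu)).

Step 1 — centre the observation: (x - mu) = (-1, 0).

Step 2 — invert Sigma. det(Sigma) = 4·20 - (-1)² = 79.
  Sigma^{-1} = (1/det) · [[d, -b], [-b, a]] = [[0.2532, 0.0127],
 [0.0127, 0.0506]].

Step 3 — form the quadratic (x - mu)^T · Sigma^{-1} · (x - mu):
  Sigma^{-1} · (x - mu) = (-0.2532, -0.0127).
  (x - mu)^T · [Sigma^{-1} · (x - mu)] = (-1)·(-0.2532) + (0)·(-0.0127) = 0.2532.

Step 4 — take square root: d = √(0.2532) ≈ 0.5032.

d(x, mu) = √(0.2532) ≈ 0.5032


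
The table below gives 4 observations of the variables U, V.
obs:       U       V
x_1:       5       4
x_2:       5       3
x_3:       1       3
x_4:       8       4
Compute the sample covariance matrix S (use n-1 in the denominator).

Step 1 — column means:
  mean(U) = (5 + 5 + 1 + 8) / 4 = 19/4 = 4.75
  mean(V) = (4 + 3 + 3 + 4) / 4 = 14/4 = 3.5

Step 2 — sample covariance S[i,j] = (1/(n-1)) · Σ_k (x_{k,i} - mean_i) · (x_{k,j} - mean_j), with n-1 = 3.
  S[U,U] = ((0.25)·(0.25) + (0.25)·(0.25) + (-3.75)·(-3.75) + (3.25)·(3.25)) / 3 = 24.75/3 = 8.25
  S[U,V] = ((0.25)·(0.5) + (0.25)·(-0.5) + (-3.75)·(-0.5) + (3.25)·(0.5)) / 3 = 3.5/3 = 1.1667
  S[V,V] = ((0.5)·(0.5) + (-0.5)·(-0.5) + (-0.5)·(-0.5) + (0.5)·(0.5)) / 3 = 1/3 = 0.3333

S is symmetric (S[j,i] = S[i,j]). Assembling:

S = [[8.25, 1.1667],
 [1.1667, 0.3333]]


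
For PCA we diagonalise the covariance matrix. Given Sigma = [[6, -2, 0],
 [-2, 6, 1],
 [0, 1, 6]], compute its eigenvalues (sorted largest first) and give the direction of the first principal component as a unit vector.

Step 1 — characteristic polynomial p(λ) = det(λI - Sigma) = λ³ - tr·λ² + c_1·λ - det, where tr = trace, c_1 = sum of the principal 2×2 minors, det = det(Sigma):
  tr = 6 + 6 + 6 = 18,
  c_1 = (6·6 - (-2)²) + (6·6 - (0)²) + (6·6 - (1)²) = 32 + 36 + 35 = 103,
  det = 6·(6·6 - (1)²) - (-2)·((-2)·6 - (1)·(0)) + (0)·((-2)·(1) - 6·(0)) = 6·(35) - (-2)·(-12) + (0)·(-2) = 186.
  So p(λ) = λ³ - 18λ² + 103λ - 186.
Step 2 — look for an integer root (rational root theorem: any rational root is an integer divisor of 186). Testing λ = 6:
  p(6) = 216 - 648 + 618 - 186 = 0  ✓
  Dividing out (λ - 6): p(λ) = (λ - 6)(λ² - 12λ + 31).
Step 3 — remaining eigenvalues from the quadratic λ² - 12λ + 31 = 0:
  Δ = 12² - 4·31 = 144 - 124 = 20,  λ = (12 ± √20)/2 = (12 ± 4.4721)/2 ≈ 8.2361 or 3.7639.
  Sorted: λ_1 = 8.2361,  λ_2 = 6,  λ_3 = 3.7639  (check: sum = 18 = tr ✓).

Step 4 — unit eigenvector for λ_1 ≈ 8.2361: v spans the null space of (Sigma - λ_1 I), whose rows are
  r_1 = (-2.2361, -2, 0),  r_2 = (-2, -2.2361, 1),  r_3 = (0, 1, -2.2361).
  v is orthogonal to every row, so take v ∝ r_1 × r_2 = ((-2)·(1) - (0)·(-2.2361), (0)·(-2) - (-2.2361)·(1), (-2.2361)·(-2.2361) - (-2)·(-2)) ≈ (-2, 2.2361, 1).
  Rescale (multiply by -1 so the first nonzero entry is positive): u = (2, -2.2361, -1).
  ||u|| = √((2)² + (-2.2361)² + (-1)²) = √(10) ≈ 3.1623,  v_1 = u/||u|| ≈ (0.6325, -0.7071, -0.3162) (||v_1|| = 1).

λ_1 = 8.2361,  λ_2 = 6,  λ_3 = 3.7639;  v_1 ≈ (0.6325, -0.7071, -0.3162)


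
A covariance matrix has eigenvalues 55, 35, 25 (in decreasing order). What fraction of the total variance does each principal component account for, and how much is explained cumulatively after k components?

Step 1 — total variance = trace(Sigma) = Σ λ_i = 55 + 35 + 25 = 115.

Step 2 — fraction explained by component i = λ_i / Σ λ:
  PC1: 55/115 = 0.4783
  PC2: 35/115 = 0.3043
  PC3: 25/115 = 0.2174

Step 3 — cumulative fraction after k components = (λ_1 + ... + λ_k) / Σ λ:
  k = 1: 55/115 = 0.4783
  k = 2: (55 + 35)/115 = 90/115 = 0.7826
  k = 3: (55 + 35 + 25)/115 = 115/115 = 1

Summary (fraction, with percent):

explained: PC1 0.4783 (47.83%), PC2 0.3043 (30.43%), PC3 0.2174 (21.74%);  cumulative: 0.4783, 0.7826, 1


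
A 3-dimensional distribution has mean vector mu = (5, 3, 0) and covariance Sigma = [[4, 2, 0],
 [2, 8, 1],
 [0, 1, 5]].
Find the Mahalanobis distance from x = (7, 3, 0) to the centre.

Step 1 — centre the observation: (x - mu) = (2, 0, 0).

Step 2 — invert Sigma (cofactor / det for 3×3, or solve directly):
  Sigma^{-1} = [[0.2868, -0.0735, 0.0147],
 [-0.0735, 0.1471, -0.0294],
 [0.0147, -0.0294, 0.2059]].

Step 3 — form the quadratic (x - mu)^T · Sigma^{-1} · (x - mu):
  Sigma^{-1} · (x - mu) = (0.5735, -0.1471, 0.0294).
  (x - mu)^T · [Sigma^{-1} · (x - mu)] = (2)·(0.5735) + (0)·(-0.1471) + (0)·(0.0294) = 1.1471.

Step 4 — take square root: d = √(1.1471) ≈ 1.071.

d(x, mu) = √(1.1471) ≈ 1.071


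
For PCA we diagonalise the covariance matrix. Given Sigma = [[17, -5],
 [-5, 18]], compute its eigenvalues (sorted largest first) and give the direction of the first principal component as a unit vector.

Step 1 — characteristic polynomial of 2×2 Sigma:
  det(Sigma - λI) = λ² - trace · λ + det = 0.
  trace = 17 + 18 = 35, det = 17·18 - (-5)² = 281.
Step 2 — discriminant:
  Δ = trace² - 4·det = 1225 - 1124 = 101.
Step 3 — eigenvalues:
  λ = (trace ± √Δ)/2 = (35 ± 10.0499)/2,
  λ_1 = 22.5249,  λ_2 = 12.4751.

Step 4 — unit eigenvector for λ_1: solve (Sigma - λ_1 I)v = 0. First row:
  (17 - 22.5249)·v_x + (-5)·v_y = 0, i.e. (-5.5249)·v_x + (-5)·v_y = 0,
  so v ∝ (b, λ_1 - a) = (-5, 5.5249); multiply by -1 so the first entry is positive: u = (5, -5.5249).
  ||u|| = √((5)² + (-5.5249)²) = √(55.5249) ≈ 7.4515,
  v_1 = u/||u|| ≈ (0.671, -0.7415) (||v_1|| = 1).

λ_1 = 22.5249,  λ_2 = 12.4751;  v_1 ≈ (0.671, -0.7415)


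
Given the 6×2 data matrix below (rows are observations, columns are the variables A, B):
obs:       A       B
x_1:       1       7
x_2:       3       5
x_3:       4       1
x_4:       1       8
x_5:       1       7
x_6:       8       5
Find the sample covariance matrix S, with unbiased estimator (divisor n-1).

Step 1 — column means:
  mean(A) = (1 + 3 + 4 + 1 + 1 + 8) / 6 = 18/6 = 3
  mean(B) = (7 + 5 + 1 + 8 + 7 + 5) / 6 = 33/6 = 5.5

Step 2 — sample covariance S[i,j] = (1/(n-1)) · Σ_k (x_{k,i} - mean_i) · (x_{k,j} - mean_j), with n-1 = 5.
  S[A,A] = ((-2)·(-2) + (0)·(0) + (1)·(1) + (-2)·(-2) + (-2)·(-2) + (5)·(5)) / 5 = 38/5 = 7.6
  S[A,B] = ((-2)·(1.5) + (0)·(-0.5) + (1)·(-4.5) + (-2)·(2.5) + (-2)·(1.5) + (5)·(-0.5)) / 5 = -18/5 = -3.6
  S[B,B] = ((1.5)·(1.5) + (-0.5)·(-0.5) + (-4.5)·(-4.5) + (2.5)·(2.5) + (1.5)·(1.5) + (-0.5)·(-0.5)) / 5 = 31.5/5 = 6.3

S is symmetric (S[j,i] = S[i,j]). Assembling:

S = [[7.6, -3.6],
 [-3.6, 6.3]]


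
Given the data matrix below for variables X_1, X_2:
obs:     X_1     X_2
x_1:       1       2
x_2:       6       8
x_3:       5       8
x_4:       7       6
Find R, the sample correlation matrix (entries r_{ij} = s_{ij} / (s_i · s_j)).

Step 1 — column means:
  mean(X_1) = (1 + 6 + 5 + 7) / 4 = 19/4 = 4.75
  mean(X_2) = (2 + 8 + 8 + 6) / 4 = 24/4 = 6

Step 2 — sample variances and covariances s[i,j] = (1/(n-1)) · Σ_k (x_{k,i} - mean_i) · (x_{k,j} - mean_j), with n-1 = 3:
  s[X_1,X_1] = ((-3.75)·(-3.75) + (1.25)·(1.25) + (0.25)·(0.25) + (2.25)·(2.25)) / 3 = 20.75/3 = 6.9167
  s[X_1,X_2] = ((-3.75)·(-4) + (1.25)·(2) + (0.25)·(2) + (2.25)·(0)) / 3 = 18/3 = 6
  s[X_2,X_2] = ((-4)·(-4) + (2)·(2) + (2)·(2) + (0)·(0)) / 3 = 24/3 = 8
  Sample standard deviations s_i = √(s[i,i]):
  s(X_1) = √(6.9167) = 2.63
  s(X_2) = √(8) = 2.8284

Step 3 — r_{ij} = s_{ij} / (s_i · s_j):
  r[X_1,X_1] = 1 (diagonal).
  r[X_1,X_2] = 6 / (2.63 · 2.8284) = 6 / 7.4386 = 0.8066
  r[X_2,X_2] = 1 (diagonal).

R is symmetric with unit diagonal. Assembling:

R = [[1, 0.8066],
 [0.8066, 1]]


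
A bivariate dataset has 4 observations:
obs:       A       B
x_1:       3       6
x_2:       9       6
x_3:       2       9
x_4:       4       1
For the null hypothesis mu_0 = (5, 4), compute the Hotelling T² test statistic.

Step 1 — sample mean vector:
  mean(A) = (3 + 9 + 2 + 4) / 4 = 18/4 = 4.5
  mean(B) = (6 + 6 + 9 + 1) / 4 = 22/4 = 5.5
  x̄ = (4.5, 5.5),  deviation x̄ - mu_0 = (4.5, 5.5) - (5, 4) = (-0.5, 1.5).

Step 2 — sample covariance matrix, S[i,j] = (1/(n-1)) · Σ_k (x_{k,i} - mean_i) · (x_{k,j} - mean_j), divisor n-1 = 3:
  S[A,A] = ((-1.5)·(-1.5) + (4.5)·(4.5) + (-2.5)·(-2.5) + (-0.5)·(-0.5)) / 3 = 29/3 = 9.6667
  S[A,B] = ((-1.5)·(0.5) + (4.5)·(0.5) + (-2.5)·(3.5) + (-0.5)·(-4.5)) / 3 = -5/3 = -1.6667
  S[B,B] = ((0.5)·(0.5) + (0.5)·(0.5) + (3.5)·(3.5) + (-4.5)·(-4.5)) / 3 = 33/3 = 11
  S = [[9.6667, -1.6667],
 [-1.6667, 11]].

Step 3 — invert S. det(S) = 9.6667·11 - (-1.6667)² = 103.5556.
  S^{-1} = (1/det) · [[d, -b], [-b, a]] = [[0.1062, 0.0161],
 [0.0161, 0.0933]].

Step 4 — quadratic form (x̄ - mu_0)^T · S^{-1} · (x̄ - mu_0):
  S^{-1} · (x̄ - mu_0) = (-0.029, 0.132),
  (x̄ - mu_0)^T · [...] = (-0.5)·(-0.029) + (1.5)·(0.132) = 0.2124.

Step 5 — scale by n: T² = 4 · 0.2124 = 0.8498.

T² ≈ 0.8498


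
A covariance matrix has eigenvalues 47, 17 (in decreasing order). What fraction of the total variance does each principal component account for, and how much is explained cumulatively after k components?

Step 1 — total variance = trace(Sigma) = Σ λ_i = 47 + 17 = 64.

Step 2 — fraction explained by component i = λ_i / Σ λ:
  PC1: 47/64 = 0.7344
  PC2: 17/64 = 0.2656

Step 3 — cumulative fraction after k components = (λ_1 + ... + λ_k) / Σ λ:
  k = 1: 47/64 = 0.7344
  k = 2: (47 + 17)/64 = 64/64 = 1

Summary (fraction, with percent):

explained: PC1 0.7344 (73.44%), PC2 0.2656 (26.56%);  cumulative: 0.7344, 1


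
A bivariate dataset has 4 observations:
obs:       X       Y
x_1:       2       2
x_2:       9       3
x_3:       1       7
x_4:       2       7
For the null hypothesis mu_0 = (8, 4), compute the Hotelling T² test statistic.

Step 1 — sample mean vector:
  mean(X) = (2 + 9 + 1 + 2) / 4 = 14/4 = 3.5
  mean(Y) = (2 + 3 + 7 + 7) / 4 = 19/4 = 4.75
  x̄ = (3.5, 4.75),  deviation x̄ - mu_0 = (3.5, 4.75) - (8, 4) = (-4.5, 0.75).

Step 2 — sample covariance matrix, S[i,j] = (1/(n-1)) · Σ_k (x_{k,i} - mean_i) · (x_{k,j} - mean_j), divisor n-1 = 3:
  S[X,X] = ((-1.5)·(-1.5) + (5.5)·(5.5) + (-2.5)·(-2.5) + (-1.5)·(-1.5)) / 3 = 41/3 = 13.6667
  S[X,Y] = ((-1.5)·(-2.75) + (5.5)·(-1.75) + (-2.5)·(2.25) + (-1.5)·(2.25)) / 3 = -14.5/3 = -4.8333
  S[Y,Y] = ((-2.75)·(-2.75) + (-1.75)·(-1.75) + (2.25)·(2.25) + (2.25)·(2.25)) / 3 = 20.75/3 = 6.9167
  S = [[13.6667, -4.8333],
 [-4.8333, 6.9167]].

Step 3 — invert S. det(S) = 13.6667·6.9167 - (-4.8333)² = 71.1667.
  S^{-1} = (1/det) · [[d, -b], [-b, a]] = [[0.0972, 0.0679],
 [0.0679, 0.192]].

Step 4 — quadratic form (x̄ - mu_0)^T · S^{-1} · (x̄ - mu_0):
  S^{-1} · (x̄ - mu_0) = (-0.3864, -0.1616),
  (x̄ - mu_0)^T · [...] = (-4.5)·(-0.3864) + (0.75)·(-0.1616) = 1.6177.

Step 5 — scale by n: T² = 4 · 1.6177 = 6.4707.

T² ≈ 6.4707


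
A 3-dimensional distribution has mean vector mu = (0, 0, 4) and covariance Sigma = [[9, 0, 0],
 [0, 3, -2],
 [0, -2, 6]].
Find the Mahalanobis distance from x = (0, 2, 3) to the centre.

Step 1 — centre the observation: (x - mu) = (0, 2, -1).

Step 2 — invert Sigma (cofactor / det for 3×3, or solve directly):
  Sigma^{-1} = [[0.1111, 0, 0],
 [0, 0.4286, 0.1429],
 [0, 0.1429, 0.2143]].

Step 3 — form the quadratic (x - mu)^T · Sigma^{-1} · (x - mu):
  Sigma^{-1} · (x - mu) = (0, 0.7143, 0.0714).
  (x - mu)^T · [Sigma^{-1} · (x - mu)] = (0)·(0) + (2)·(0.7143) + (-1)·(0.0714) = 1.3571.

Step 4 — take square root: d = √(1.3571) ≈ 1.165.

d(x, mu) = √(1.3571) ≈ 1.165


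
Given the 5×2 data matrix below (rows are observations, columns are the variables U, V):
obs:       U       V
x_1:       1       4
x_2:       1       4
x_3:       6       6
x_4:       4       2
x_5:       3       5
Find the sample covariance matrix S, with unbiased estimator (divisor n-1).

Step 1 — column means:
  mean(U) = (1 + 1 + 6 + 4 + 3) / 5 = 15/5 = 3
  mean(V) = (4 + 4 + 6 + 2 + 5) / 5 = 21/5 = 4.2

Step 2 — sample covariance S[i,j] = (1/(n-1)) · Σ_k (x_{k,i} - mean_i) · (x_{k,j} - mean_j), with n-1 = 4.
  S[U,U] = ((-2)·(-2) + (-2)·(-2) + (3)·(3) + (1)·(1) + (0)·(0)) / 4 = 18/4 = 4.5
  S[U,V] = ((-2)·(-0.2) + (-2)·(-0.2) + (3)·(1.8) + (1)·(-2.2) + (0)·(0.8)) / 4 = 4/4 = 1
  S[V,V] = ((-0.2)·(-0.2) + (-0.2)·(-0.2) + (1.8)·(1.8) + (-2.2)·(-2.2) + (0.8)·(0.8)) / 4 = 8.8/4 = 2.2

S is symmetric (S[j,i] = S[i,j]). Assembling:

S = [[4.5, 1],
 [1, 2.2]]


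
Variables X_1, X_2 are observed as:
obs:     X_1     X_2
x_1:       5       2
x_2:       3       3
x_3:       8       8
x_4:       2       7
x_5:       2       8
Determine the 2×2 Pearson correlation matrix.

Step 1 — column means:
  mean(X_1) = (5 + 3 + 8 + 2 + 2) / 5 = 20/5 = 4
  mean(X_2) = (2 + 3 + 8 + 7 + 8) / 5 = 28/5 = 5.6

Step 2 — sample variances and covariances s[i,j] = (1/(n-1)) · Σ_k (x_{k,i} - mean_i) · (x_{k,j} - mean_j), with n-1 = 4:
  s[X_1,X_1] = ((1)·(1) + (-1)·(-1) + (4)·(4) + (-2)·(-2) + (-2)·(-2)) / 4 = 26/4 = 6.5
  s[X_1,X_2] = ((1)·(-3.6) + (-1)·(-2.6) + (4)·(2.4) + (-2)·(1.4) + (-2)·(2.4)) / 4 = 1/4 = 0.25
  s[X_2,X_2] = ((-3.6)·(-3.6) + (-2.6)·(-2.6) + (2.4)·(2.4) + (1.4)·(1.4) + (2.4)·(2.4)) / 4 = 33.2/4 = 8.3
  Sample standard deviations s_i = √(s[i,i]):
  s(X_1) = √(6.5) = 2.5495
  s(X_2) = √(8.3) = 2.881

Step 3 — r_{ij} = s_{ij} / (s_i · s_j):
  r[X_1,X_1] = 1 (diagonal).
  r[X_1,X_2] = 0.25 / (2.5495 · 2.881) = 0.25 / 7.3451 = 0.034
  r[X_2,X_2] = 1 (diagonal).

R is symmetric with unit diagonal. Assembling:

R = [[1, 0.034],
 [0.034, 1]]


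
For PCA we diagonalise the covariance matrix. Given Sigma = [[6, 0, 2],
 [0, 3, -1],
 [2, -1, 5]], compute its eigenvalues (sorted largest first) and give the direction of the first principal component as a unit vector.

Step 1 — characteristic polynomial p(λ) = det(λI - Sigma) = λ³ - tr·λ² + c_1·λ - det, where tr = trace, c_1 = sum of the principal 2×2 minors, det = det(Sigma):
  tr = 6 + 3 + 5 = 14,
  c_1 = (6·3 - (0)²) + (6·5 - (2)²) + (3·5 - (-1)²) = 18 + 26 + 14 = 58,
  det = 6·(3·5 - (-1)²) - (0)·((0)·5 - (-1)·(2)) + (2)·((0)·(-1) - 3·(2)) = 6·(14) - (0)·(2) + (2)·(-6) = 72.
  So p(λ) = λ³ - 14λ² + 58λ - 72.
Step 2 — look for an integer root (rational root theorem: any rational root is an integer divisor of 72). Testing λ = 4:
  p(4) = 64 - 224 + 232 - 72 = 0  ✓
  Dividing out (λ - 4): p(λ) = (λ - 4)(λ² - 10λ + 18).
Step 3 — remaining eigenvalues from the quadratic λ² - 10λ + 18 = 0:
  Δ = 10² - 4·18 = 100 - 72 = 28,  λ = (10 ± √28)/2 = (10 ± 5.2915)/2 ≈ 7.6458 or 2.3542.
  Sorted: λ_1 = 7.6458,  λ_2 = 4,  λ_3 = 2.3542  (check: sum = 14 = tr ✓).

Step 4 — unit eigenvector for λ_1 ≈ 7.6458: v spans the null space of (Sigma - λ_1 I), whose rows are
  r_1 = (-1.6458, 0, 2),  r_2 = (0, -4.6458, -1),  r_3 = (2, -1, -2.6458).
  v is orthogonal to every row, so take v ∝ r_1 × r_2 = ((0)·(-1) - (2)·(-4.6458), (2)·(0) - (-1.6458)·(-1), (-1.6458)·(-4.6458) - (0)·(0)) ≈ (9.2915, -1.6458, 7.6458).
  Let u = (9.2915, -1.6458, 7.6458).
  ||u|| = √((9.2915)² + (-1.6458)² + (7.6458)²) = √(147.498) ≈ 12.1449,  v_1 = u/||u|| ≈ (0.7651, -0.1355, 0.6295) (||v_1|| = 1).

λ_1 = 7.6458,  λ_2 = 4,  λ_3 = 2.3542;  v_1 ≈ (0.7651, -0.1355, 0.6295)


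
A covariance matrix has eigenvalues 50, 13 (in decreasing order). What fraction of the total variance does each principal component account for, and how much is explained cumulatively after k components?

Step 1 — total variance = trace(Sigma) = Σ λ_i = 50 + 13 = 63.

Step 2 — fraction explained by component i = λ_i / Σ λ:
  PC1: 50/63 = 0.7937
  PC2: 13/63 = 0.2063

Step 3 — cumulative fraction after k components = (λ_1 + ... + λ_k) / Σ λ:
  k = 1: 50/63 = 0.7937
  k = 2: (50 + 13)/63 = 63/63 = 1

Summary (fraction, with percent):

explained: PC1 0.7937 (79.37%), PC2 0.2063 (20.63%);  cumulative: 0.7937, 1


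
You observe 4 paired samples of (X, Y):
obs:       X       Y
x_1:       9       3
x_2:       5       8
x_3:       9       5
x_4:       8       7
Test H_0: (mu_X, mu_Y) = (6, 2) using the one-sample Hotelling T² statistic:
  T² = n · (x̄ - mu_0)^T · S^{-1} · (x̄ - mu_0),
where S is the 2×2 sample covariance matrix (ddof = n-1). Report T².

Step 1 — sample mean vector:
  mean(X) = (9 + 5 + 9 + 8) / 4 = 31/4 = 7.75
  mean(Y) = (3 + 8 + 5 + 7) / 4 = 23/4 = 5.75
  x̄ = (7.75, 5.75),  deviation x̄ - mu_0 = (7.75, 5.75) - (6, 2) = (1.75, 3.75).

Step 2 — sample covariance matrix, S[i,j] = (1/(n-1)) · Σ_k (x_{k,i} - mean_i) · (x_{k,j} - mean_j), divisor n-1 = 3:
  S[X,X] = ((1.25)·(1.25) + (-2.75)·(-2.75) + (1.25)·(1.25) + (0.25)·(0.25)) / 3 = 10.75/3 = 3.5833
  S[X,Y] = ((1.25)·(-2.75) + (-2.75)·(2.25) + (1.25)·(-0.75) + (0.25)·(1.25)) / 3 = -10.25/3 = -3.4167
  S[Y,Y] = ((-2.75)·(-2.75) + (2.25)·(2.25) + (-0.75)·(-0.75) + (1.25)·(1.25)) / 3 = 14.75/3 = 4.9167
  S = [[3.5833, -3.4167],
 [-3.4167, 4.9167]].

Step 3 — invert S. det(S) = 3.5833·4.9167 - (-3.4167)² = 5.9444.
  S^{-1} = (1/det) · [[d, -b], [-b, a]] = [[0.8271, 0.5748],
 [0.5748, 0.6028]].

Step 4 — quadratic form (x̄ - mu_0)^T · S^{-1} · (x̄ - mu_0):
  S^{-1} · (x̄ - mu_0) = (3.6028, 3.2664),
  (x̄ - mu_0)^T · [...] = (1.75)·(3.6028) + (3.75)·(3.2664) = 18.5537.

Step 5 — scale by n: T² = 4 · 18.5537 = 74.215.

T² ≈ 74.215


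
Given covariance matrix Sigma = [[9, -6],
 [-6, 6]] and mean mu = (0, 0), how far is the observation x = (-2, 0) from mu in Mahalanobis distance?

Step 1 — centre the observation: (x - mu) = (-2, 0).

Step 2 — invert Sigma. det(Sigma) = 9·6 - (-6)² = 18.
  Sigma^{-1} = (1/det) · [[d, -b], [-b, a]] = [[0.3333, 0.3333],
 [0.3333, 0.5]].

Step 3 — form the quadratic (x - mu)^T · Sigma^{-1} · (x - mu):
  Sigma^{-1} · (x - mu) = (-0.6667, -0.6667).
  (x - mu)^T · [Sigma^{-1} · (x - mu)] = (-2)·(-0.6667) + (0)·(-0.6667) = 1.3333.

Step 4 — take square root: d = √(1.3333) ≈ 1.1547.

d(x, mu) = √(1.3333) ≈ 1.1547


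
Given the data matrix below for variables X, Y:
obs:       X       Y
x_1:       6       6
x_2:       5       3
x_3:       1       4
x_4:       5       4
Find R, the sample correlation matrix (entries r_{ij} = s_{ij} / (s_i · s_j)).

Step 1 — column means:
  mean(X) = (6 + 5 + 1 + 5) / 4 = 17/4 = 4.25
  mean(Y) = (6 + 3 + 4 + 4) / 4 = 17/4 = 4.25

Step 2 — sample variances and covariances s[i,j] = (1/(n-1)) · Σ_k (x_{k,i} - mean_i) · (x_{k,j} - mean_j), with n-1 = 3:
  s[X,X] = ((1.75)·(1.75) + (0.75)·(0.75) + (-3.25)·(-3.25) + (0.75)·(0.75)) / 3 = 14.75/3 = 4.9167
  s[X,Y] = ((1.75)·(1.75) + (0.75)·(-1.25) + (-3.25)·(-0.25) + (0.75)·(-0.25)) / 3 = 2.75/3 = 0.9167
  s[Y,Y] = ((1.75)·(1.75) + (-1.25)·(-1.25) + (-0.25)·(-0.25) + (-0.25)·(-0.25)) / 3 = 4.75/3 = 1.5833
  Sample standard deviations s_i = √(s[i,i]):
  s(X) = √(4.9167) = 2.2174
  s(Y) = √(1.5833) = 1.2583

Step 3 — r_{ij} = s_{ij} / (s_i · s_j):
  r[X,X] = 1 (diagonal).
  r[X,Y] = 0.9167 / (2.2174 · 1.2583) = 0.9167 / 2.7901 = 0.3285
  r[Y,Y] = 1 (diagonal).

R is symmetric with unit diagonal. Assembling:

R = [[1, 0.3285],
 [0.3285, 1]]


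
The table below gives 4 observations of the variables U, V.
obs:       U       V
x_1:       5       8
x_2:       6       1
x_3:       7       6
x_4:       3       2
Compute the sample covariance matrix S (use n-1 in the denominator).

Step 1 — column means:
  mean(U) = (5 + 6 + 7 + 3) / 4 = 21/4 = 5.25
  mean(V) = (8 + 1 + 6 + 2) / 4 = 17/4 = 4.25

Step 2 — sample covariance S[i,j] = (1/(n-1)) · Σ_k (x_{k,i} - mean_i) · (x_{k,j} - mean_j), with n-1 = 3.
  S[U,U] = ((-0.25)·(-0.25) + (0.75)·(0.75) + (1.75)·(1.75) + (-2.25)·(-2.25)) / 3 = 8.75/3 = 2.9167
  S[U,V] = ((-0.25)·(3.75) + (0.75)·(-3.25) + (1.75)·(1.75) + (-2.25)·(-2.25)) / 3 = 4.75/3 = 1.5833
  S[V,V] = ((3.75)·(3.75) + (-3.25)·(-3.25) + (1.75)·(1.75) + (-2.25)·(-2.25)) / 3 = 32.75/3 = 10.9167

S is symmetric (S[j,i] = S[i,j]). Assembling:

S = [[2.9167, 1.5833],
 [1.5833, 10.9167]]


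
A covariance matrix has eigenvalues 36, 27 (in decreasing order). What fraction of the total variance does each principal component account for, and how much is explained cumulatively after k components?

Step 1 — total variance = trace(Sigma) = Σ λ_i = 36 + 27 = 63.

Step 2 — fraction explained by component i = λ_i / Σ λ:
  PC1: 36/63 = 0.5714
  PC2: 27/63 = 0.4286

Step 3 — cumulative fraction after k components = (λ_1 + ... + λ_k) / Σ λ:
  k = 1: 36/63 = 0.5714
  k = 2: (36 + 27)/63 = 63/63 = 1

Summary (fraction, with percent):

explained: PC1 0.5714 (57.14%), PC2 0.4286 (42.86%);  cumulative: 0.5714, 1


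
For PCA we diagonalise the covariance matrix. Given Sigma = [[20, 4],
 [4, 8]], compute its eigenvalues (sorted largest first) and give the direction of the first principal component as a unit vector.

Step 1 — characteristic polynomial of 2×2 Sigma:
  det(Sigma - λI) = λ² - trace · λ + det = 0.
  trace = 20 + 8 = 28, det = 20·8 - (4)² = 144.
Step 2 — discriminant:
  Δ = trace² - 4·det = 784 - 576 = 208.
Step 3 — eigenvalues:
  λ = (trace ± √Δ)/2 = (28 ± 14.4222)/2,
  λ_1 = 21.2111,  λ_2 = 6.7889.

Step 4 — unit eigenvector for λ_1: solve (Sigma - λ_1 I)v = 0. First row:
  (20 - 21.2111)·v_x + (4)·v_y = 0, i.e. (-1.2111)·v_x + (4)·v_y = 0,
  so v ∝ (b, λ_1 - a) = (4, 1.2111) = u.
  ||u|| = √((4)² + (1.2111)²) = √(17.4668) ≈ 4.1793,
  v_1 = u/||u|| ≈ (0.9571, 0.2898) (||v_1|| = 1).

λ_1 = 21.2111,  λ_2 = 6.7889;  v_1 ≈ (0.9571, 0.2898)


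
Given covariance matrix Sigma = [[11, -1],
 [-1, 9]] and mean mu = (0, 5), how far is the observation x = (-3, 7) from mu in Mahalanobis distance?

Step 1 — centre the observation: (x - mu) = (-3, 2).

Step 2 — invert Sigma. det(Sigma) = 11·9 - (-1)² = 98.
  Sigma^{-1} = (1/det) · [[d, -b], [-b, a]] = [[0.0918, 0.0102],
 [0.0102, 0.1122]].

Step 3 — form the quadratic (x - mu)^T · Sigma^{-1} · (x - mu):
  Sigma^{-1} · (x - mu) = (-0.2551, 0.1939).
  (x - mu)^T · [Sigma^{-1} · (x - mu)] = (-3)·(-0.2551) + (2)·(0.1939) = 1.1531.

Step 4 — take square root: d = √(1.1531) ≈ 1.0738.

d(x, mu) = √(1.1531) ≈ 1.0738


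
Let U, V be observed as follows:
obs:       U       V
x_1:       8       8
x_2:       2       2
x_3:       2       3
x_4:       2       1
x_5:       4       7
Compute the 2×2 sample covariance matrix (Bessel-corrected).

Step 1 — column means:
  mean(U) = (8 + 2 + 2 + 2 + 4) / 5 = 18/5 = 3.6
  mean(V) = (8 + 2 + 3 + 1 + 7) / 5 = 21/5 = 4.2

Step 2 — sample covariance S[i,j] = (1/(n-1)) · Σ_k (x_{k,i} - mean_i) · (x_{k,j} - mean_j), with n-1 = 4.
  S[U,U] = ((4.4)·(4.4) + (-1.6)·(-1.6) + (-1.6)·(-1.6) + (-1.6)·(-1.6) + (0.4)·(0.4)) / 4 = 27.2/4 = 6.8
  S[U,V] = ((4.4)·(3.8) + (-1.6)·(-2.2) + (-1.6)·(-1.2) + (-1.6)·(-3.2) + (0.4)·(2.8)) / 4 = 28.4/4 = 7.1
  S[V,V] = ((3.8)·(3.8) + (-2.2)·(-2.2) + (-1.2)·(-1.2) + (-3.2)·(-3.2) + (2.8)·(2.8)) / 4 = 38.8/4 = 9.7

S is symmetric (S[j,i] = S[i,j]). Assembling:

S = [[6.8, 7.1],
 [7.1, 9.7]]
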